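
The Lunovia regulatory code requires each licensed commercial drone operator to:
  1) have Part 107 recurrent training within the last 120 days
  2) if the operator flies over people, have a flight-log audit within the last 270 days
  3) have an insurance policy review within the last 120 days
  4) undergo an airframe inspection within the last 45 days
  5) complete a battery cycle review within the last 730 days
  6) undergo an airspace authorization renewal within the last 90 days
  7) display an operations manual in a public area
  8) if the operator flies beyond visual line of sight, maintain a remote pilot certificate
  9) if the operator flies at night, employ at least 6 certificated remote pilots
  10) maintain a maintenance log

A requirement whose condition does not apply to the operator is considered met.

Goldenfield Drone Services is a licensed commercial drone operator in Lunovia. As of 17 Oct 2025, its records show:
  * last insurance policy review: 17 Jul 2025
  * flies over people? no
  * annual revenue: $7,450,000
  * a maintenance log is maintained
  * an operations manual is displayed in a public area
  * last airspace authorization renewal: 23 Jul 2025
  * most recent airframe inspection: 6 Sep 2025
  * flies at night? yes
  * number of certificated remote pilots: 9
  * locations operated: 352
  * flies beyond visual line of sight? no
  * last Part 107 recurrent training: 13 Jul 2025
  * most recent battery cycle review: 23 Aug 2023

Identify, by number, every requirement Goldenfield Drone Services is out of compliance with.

5

1. Part 107 recurrent training 96 days ago vs limit 120 → met
2. condition 'flies over people' does not hold → requirement n/a → met
3. insurance policy review 92 days ago vs limit 120 → met
4. airframe inspection 41 days ago vs limit 45 → met
5. battery cycle review 786 days ago vs limit 730 → not met
6. airspace authorization renewal 86 days ago vs limit 90 → met
7. operations manual present → met
8. condition 'flies beyond visual line of sight' does not hold → requirement n/a → met
9. condition 'flies at night' holds; certificated remote pilots 9 ≥ 6 → met
10. maintenance log present → met
Not met: 5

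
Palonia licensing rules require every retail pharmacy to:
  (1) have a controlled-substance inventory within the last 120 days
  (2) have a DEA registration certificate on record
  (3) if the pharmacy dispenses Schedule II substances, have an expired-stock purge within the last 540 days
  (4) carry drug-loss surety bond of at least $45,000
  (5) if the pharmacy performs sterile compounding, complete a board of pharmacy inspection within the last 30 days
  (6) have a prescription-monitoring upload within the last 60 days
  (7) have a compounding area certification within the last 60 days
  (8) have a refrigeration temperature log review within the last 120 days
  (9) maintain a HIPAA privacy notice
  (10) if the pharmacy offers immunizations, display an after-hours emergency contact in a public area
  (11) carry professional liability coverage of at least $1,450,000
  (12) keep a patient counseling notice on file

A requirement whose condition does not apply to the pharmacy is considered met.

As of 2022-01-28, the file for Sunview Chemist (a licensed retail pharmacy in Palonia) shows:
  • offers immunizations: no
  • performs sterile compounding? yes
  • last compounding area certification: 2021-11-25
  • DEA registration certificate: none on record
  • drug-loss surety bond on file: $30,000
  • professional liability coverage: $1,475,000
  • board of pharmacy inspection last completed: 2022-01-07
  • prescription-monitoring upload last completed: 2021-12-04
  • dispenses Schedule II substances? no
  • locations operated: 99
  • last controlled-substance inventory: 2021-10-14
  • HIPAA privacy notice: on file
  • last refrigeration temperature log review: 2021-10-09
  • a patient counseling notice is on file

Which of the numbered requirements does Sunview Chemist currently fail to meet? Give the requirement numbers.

1. controlled-substance inventory 106 days ago vs limit 120 → met
2. DEA registration certificate absent → not met
3. condition 'dispenses Schedule II substances' does not hold → requirement n/a → met
4. drug-loss surety bond $30,000 < $45,000 → not met
5. condition 'performs sterile compounding' holds; board of pharmacy inspection 21 days ago vs limit 30 → met
6. prescription-monitoring upload 55 days ago vs limit 60 → met
7. compounding area certification 64 days ago vs limit 60 → not met
8. refrigeration temperature log review 111 days ago vs limit 120 → met
9. HIPAA privacy notice present → met
10. condition 'offers immunizations' does not hold → requirement n/a → met
11. professional liability coverage $1,475,000 ≥ $1,450,000 → met
12. patient counseling notice present → met
Not met: 2, 4, 7

2, 4, 7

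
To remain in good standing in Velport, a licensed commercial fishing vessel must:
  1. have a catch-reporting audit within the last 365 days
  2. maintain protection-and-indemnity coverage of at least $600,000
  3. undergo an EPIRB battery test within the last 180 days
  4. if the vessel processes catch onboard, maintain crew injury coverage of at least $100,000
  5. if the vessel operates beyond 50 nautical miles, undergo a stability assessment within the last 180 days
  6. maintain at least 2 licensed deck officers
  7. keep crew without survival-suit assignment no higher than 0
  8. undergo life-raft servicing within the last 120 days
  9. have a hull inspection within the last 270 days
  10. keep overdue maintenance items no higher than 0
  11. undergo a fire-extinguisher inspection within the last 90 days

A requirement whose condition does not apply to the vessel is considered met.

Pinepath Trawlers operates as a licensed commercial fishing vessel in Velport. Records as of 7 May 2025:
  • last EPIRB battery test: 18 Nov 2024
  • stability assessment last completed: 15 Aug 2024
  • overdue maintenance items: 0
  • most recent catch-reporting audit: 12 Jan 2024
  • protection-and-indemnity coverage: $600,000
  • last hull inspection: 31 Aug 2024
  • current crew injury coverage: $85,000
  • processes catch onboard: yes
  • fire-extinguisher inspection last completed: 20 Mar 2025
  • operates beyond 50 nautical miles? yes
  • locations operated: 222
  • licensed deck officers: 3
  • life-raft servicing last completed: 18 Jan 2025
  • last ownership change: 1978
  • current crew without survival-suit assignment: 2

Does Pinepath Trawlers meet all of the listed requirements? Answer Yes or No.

1. catch-reporting audit 481 days ago vs limit 365 → not met
2. protection-and-indemnity coverage $600,000 ≥ $600,000 → met
3. EPIRB battery test 170 days ago vs limit 180 → met
4. condition 'processes catch onboard' holds; crew injury coverage $85,000 < $100,000 → not met
5. condition 'operates beyond 50 nautical miles' holds; stability assessment 265 days ago vs limit 180 → not met
6. licensed deck officers 3 ≥ 2 → met
7. crew without survival-suit assignment 2 > 0 → not met
8. life-raft servicing 109 days ago vs limit 120 → met
9. hull inspection 249 days ago vs limit 270 → met
10. overdue maintenance items 0 ≤ 0 → met
11. fire-extinguisher inspection 48 days ago vs limit 90 → met
Not met: 1, 4, 5, 7

No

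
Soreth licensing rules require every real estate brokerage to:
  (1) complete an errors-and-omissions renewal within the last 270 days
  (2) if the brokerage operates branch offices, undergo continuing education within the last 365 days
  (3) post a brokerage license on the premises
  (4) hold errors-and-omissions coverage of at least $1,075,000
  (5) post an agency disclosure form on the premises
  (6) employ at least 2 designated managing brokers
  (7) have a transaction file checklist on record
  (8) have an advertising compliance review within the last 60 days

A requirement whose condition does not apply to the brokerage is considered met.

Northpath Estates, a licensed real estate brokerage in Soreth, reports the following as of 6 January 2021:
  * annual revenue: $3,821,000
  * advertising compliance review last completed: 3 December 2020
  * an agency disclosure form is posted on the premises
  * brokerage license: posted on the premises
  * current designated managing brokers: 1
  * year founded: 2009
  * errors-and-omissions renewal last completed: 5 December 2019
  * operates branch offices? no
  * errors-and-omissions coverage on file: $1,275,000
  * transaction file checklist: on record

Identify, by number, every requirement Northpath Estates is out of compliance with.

1. errors-and-omissions renewal 398 days ago vs limit 270 → not met
2. condition 'operates branch offices' does not hold → requirement n/a → met
3. brokerage license present → met
4. errors-and-omissions coverage $1,275,000 ≥ $1,075,000 → met
5. agency disclosure form present → met
6. designated managing brokers 1 < 2 → not met
7. transaction file checklist present → met
8. advertising compliance review 34 days ago vs limit 60 → met
Not met: 1, 6

1, 6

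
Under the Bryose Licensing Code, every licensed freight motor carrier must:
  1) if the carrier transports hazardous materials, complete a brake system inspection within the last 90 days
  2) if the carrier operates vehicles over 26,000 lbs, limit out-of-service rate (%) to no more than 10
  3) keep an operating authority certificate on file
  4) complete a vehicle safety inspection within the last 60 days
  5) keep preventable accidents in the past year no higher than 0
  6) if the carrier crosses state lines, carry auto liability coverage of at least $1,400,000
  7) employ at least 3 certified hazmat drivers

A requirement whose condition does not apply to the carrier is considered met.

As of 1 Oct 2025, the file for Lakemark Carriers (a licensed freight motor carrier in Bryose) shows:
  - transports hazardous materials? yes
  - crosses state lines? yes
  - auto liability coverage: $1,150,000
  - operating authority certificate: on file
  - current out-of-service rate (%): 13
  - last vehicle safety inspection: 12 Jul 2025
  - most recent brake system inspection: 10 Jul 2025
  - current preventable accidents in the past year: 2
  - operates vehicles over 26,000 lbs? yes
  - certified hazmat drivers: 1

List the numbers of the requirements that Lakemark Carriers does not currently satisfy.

2, 4, 5, 6, 7

1. condition 'transports hazardous materials' holds; brake system inspection 83 days ago vs limit 90 → met
2. condition 'operates vehicles over 26,000 lbs' holds; out-of-service rate (%) 13 > 10 → not met
3. operating authority certificate present → met
4. vehicle safety inspection 81 days ago vs limit 60 → not met
5. preventable accidents in the past year 2 > 0 → not met
6. condition 'crosses state lines' holds; auto liability coverage $1,150,000 < $1,400,000 → not met
7. certified hazmat drivers 1 < 3 → not met
Not met: 2, 4, 5, 6, 7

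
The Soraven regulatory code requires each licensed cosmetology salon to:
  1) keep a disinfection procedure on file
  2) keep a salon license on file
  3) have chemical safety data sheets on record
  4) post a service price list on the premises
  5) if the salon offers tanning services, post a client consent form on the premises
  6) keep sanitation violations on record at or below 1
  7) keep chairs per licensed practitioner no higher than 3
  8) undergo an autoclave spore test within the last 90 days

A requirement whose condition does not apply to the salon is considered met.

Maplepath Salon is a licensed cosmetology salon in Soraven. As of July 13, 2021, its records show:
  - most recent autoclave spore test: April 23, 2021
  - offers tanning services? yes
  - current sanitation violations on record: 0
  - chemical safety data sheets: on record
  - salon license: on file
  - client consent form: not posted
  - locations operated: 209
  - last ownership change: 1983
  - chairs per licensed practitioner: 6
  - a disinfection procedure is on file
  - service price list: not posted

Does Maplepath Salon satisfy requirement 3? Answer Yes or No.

Yes

3. chemical safety data sheets present → met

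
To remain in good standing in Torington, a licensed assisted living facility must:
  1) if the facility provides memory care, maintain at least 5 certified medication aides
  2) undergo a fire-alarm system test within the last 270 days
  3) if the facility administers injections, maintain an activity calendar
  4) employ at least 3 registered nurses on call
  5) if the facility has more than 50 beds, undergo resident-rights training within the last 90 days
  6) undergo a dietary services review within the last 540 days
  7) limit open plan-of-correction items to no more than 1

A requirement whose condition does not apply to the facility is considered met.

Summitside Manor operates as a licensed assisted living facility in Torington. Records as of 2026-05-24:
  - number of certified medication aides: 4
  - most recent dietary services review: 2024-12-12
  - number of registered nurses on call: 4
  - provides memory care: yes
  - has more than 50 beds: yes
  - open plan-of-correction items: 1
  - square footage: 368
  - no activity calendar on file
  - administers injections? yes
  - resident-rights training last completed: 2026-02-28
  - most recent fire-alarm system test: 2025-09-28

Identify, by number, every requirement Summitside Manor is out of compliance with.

1, 3

1. condition 'provides memory care' holds; certified medication aides 4 < 5 → not met
2. fire-alarm system test 238 days ago vs limit 270 → met
3. condition 'administers injections' holds; activity calendar absent → not met
4. registered nurses on call 4 ≥ 3 → met
5. condition 'has more than 50 beds' holds; resident-rights training 85 days ago vs limit 90 → met
6. dietary services review 528 days ago vs limit 540 → met
7. open plan-of-correction items 1 ≤ 1 → met
Not met: 1, 3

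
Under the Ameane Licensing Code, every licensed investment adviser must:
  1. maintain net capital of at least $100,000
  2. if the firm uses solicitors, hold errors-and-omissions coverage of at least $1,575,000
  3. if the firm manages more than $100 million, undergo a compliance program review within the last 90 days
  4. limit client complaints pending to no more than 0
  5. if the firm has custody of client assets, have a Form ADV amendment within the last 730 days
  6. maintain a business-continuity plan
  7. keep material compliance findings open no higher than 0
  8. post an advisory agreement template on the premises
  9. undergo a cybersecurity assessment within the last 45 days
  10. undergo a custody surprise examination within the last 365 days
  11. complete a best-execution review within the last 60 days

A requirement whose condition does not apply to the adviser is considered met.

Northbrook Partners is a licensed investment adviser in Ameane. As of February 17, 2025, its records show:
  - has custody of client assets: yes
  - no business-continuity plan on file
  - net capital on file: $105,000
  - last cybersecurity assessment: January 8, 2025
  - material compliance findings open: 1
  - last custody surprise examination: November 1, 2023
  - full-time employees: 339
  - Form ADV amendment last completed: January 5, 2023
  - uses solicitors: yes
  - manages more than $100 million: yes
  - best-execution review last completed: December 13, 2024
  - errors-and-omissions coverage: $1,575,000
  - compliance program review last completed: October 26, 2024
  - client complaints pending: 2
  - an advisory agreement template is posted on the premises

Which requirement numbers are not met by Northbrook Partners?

3, 4, 5, 6, 7, 10, 11

1. net capital $105,000 ≥ $100,000 → met
2. condition 'uses solicitors' holds; errors-and-omissions coverage $1,575,000 ≥ $1,575,000 → met
3. condition 'manages more than $100 million' holds; compliance program review 114 days ago vs limit 90 → not met
4. client complaints pending 2 > 0 → not met
5. condition 'has custody of client assets' holds; Form ADV amendment 774 days ago vs limit 730 → not met
6. business-continuity plan absent → not met
7. material compliance findings open 1 > 0 → not met
8. advisory agreement template present → met
9. cybersecurity assessment 40 days ago vs limit 45 → met
10. custody surprise examination 474 days ago vs limit 365 → not met
11. best-execution review 66 days ago vs limit 60 → not met
Not met: 3, 4, 5, 6, 7, 10, 11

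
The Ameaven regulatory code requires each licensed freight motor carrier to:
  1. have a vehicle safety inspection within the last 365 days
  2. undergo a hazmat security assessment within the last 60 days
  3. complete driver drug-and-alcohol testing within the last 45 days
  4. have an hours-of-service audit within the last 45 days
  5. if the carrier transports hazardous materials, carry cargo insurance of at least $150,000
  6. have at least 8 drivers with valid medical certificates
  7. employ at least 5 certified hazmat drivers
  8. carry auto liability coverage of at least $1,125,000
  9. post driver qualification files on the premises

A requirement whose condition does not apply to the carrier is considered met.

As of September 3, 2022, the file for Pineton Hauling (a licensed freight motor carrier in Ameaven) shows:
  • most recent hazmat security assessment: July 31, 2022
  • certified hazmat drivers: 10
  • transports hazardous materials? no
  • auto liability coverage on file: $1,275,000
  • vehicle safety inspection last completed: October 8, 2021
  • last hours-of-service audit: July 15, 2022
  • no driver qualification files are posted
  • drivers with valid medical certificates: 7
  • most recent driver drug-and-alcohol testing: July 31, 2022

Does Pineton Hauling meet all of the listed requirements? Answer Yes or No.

No

1. vehicle safety inspection 330 days ago vs limit 365 → met
2. hazmat security assessment 34 days ago vs limit 60 → met
3. driver drug-and-alcohol testing 34 days ago vs limit 45 → met
4. hours-of-service audit 50 days ago vs limit 45 → not met
5. condition 'transports hazardous materials' does not hold → requirement n/a → met
6. drivers with valid medical certificates 7 < 8 → not met
7. certified hazmat drivers 10 ≥ 5 → met
8. auto liability coverage $1,275,000 ≥ $1,125,000 → met
9. driver qualification files absent → not met
Not met: 4, 6, 9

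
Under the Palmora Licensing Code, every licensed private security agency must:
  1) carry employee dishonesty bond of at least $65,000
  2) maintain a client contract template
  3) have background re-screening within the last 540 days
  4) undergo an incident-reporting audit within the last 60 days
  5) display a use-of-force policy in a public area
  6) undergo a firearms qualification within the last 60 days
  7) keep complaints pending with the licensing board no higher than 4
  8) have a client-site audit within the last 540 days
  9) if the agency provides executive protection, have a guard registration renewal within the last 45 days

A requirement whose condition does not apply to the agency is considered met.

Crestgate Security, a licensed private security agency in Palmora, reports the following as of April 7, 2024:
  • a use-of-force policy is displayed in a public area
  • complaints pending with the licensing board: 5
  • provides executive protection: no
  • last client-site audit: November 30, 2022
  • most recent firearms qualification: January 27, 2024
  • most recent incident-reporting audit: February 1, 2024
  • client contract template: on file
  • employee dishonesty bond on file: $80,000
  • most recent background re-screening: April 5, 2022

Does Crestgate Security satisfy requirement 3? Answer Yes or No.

No

3. background re-screening 733 days ago vs limit 540 → not met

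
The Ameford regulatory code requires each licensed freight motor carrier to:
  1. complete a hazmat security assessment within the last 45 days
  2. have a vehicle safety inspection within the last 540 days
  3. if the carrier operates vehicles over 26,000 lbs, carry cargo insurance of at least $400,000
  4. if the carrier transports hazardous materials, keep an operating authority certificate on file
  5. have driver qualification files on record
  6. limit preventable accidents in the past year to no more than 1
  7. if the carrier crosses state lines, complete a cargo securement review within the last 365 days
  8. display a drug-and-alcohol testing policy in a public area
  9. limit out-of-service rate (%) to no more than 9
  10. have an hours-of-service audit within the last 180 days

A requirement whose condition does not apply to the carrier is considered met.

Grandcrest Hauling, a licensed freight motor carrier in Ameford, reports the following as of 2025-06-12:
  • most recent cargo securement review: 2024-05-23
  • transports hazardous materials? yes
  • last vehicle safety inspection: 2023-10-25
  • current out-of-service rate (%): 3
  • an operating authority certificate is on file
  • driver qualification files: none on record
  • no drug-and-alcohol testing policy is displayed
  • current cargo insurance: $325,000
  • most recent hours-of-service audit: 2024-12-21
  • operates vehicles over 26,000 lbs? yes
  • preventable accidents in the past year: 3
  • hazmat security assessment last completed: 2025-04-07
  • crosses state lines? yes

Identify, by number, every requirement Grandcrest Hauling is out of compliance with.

1. hazmat security assessment 66 days ago vs limit 45 → not met
2. vehicle safety inspection 596 days ago vs limit 540 → not met
3. condition 'operates vehicles over 26,000 lbs' holds; cargo insurance $325,000 < $400,000 → not met
4. condition 'transports hazardous materials' holds; operating authority certificate present → met
5. driver qualification files absent → not met
6. preventable accidents in the past year 3 > 1 → not met
7. condition 'crosses state lines' holds; cargo securement review 385 days ago vs limit 365 → not met
8. drug-and-alcohol testing policy absent → not met
9. out-of-service rate (%) 3 ≤ 9 → met
10. hours-of-service audit 173 days ago vs limit 180 → met
Not met: 1, 2, 3, 5, 6, 7, 8

1, 2, 3, 5, 6, 7, 8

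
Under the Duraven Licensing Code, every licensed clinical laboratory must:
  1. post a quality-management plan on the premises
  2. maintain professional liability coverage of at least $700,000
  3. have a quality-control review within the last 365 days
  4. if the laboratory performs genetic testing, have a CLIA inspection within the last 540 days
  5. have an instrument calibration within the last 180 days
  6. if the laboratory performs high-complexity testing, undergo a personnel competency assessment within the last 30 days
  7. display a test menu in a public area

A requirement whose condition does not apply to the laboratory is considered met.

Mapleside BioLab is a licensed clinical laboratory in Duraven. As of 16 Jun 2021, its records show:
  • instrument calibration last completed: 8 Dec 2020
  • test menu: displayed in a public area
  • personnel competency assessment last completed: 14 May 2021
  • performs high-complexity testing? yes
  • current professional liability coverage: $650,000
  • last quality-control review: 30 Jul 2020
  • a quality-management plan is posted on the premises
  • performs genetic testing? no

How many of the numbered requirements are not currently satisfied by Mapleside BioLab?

3

1. quality-management plan present → met
2. professional liability coverage $650,000 < $700,000 → not met
3. quality-control review 321 days ago vs limit 365 → met
4. condition 'performs genetic testing' does not hold → requirement n/a → met
5. instrument calibration 190 days ago vs limit 180 → not met
6. condition 'performs high-complexity testing' holds; personnel competency assessment 33 days ago vs limit 30 → not met
7. test menu present → met
Not met: 3 of 7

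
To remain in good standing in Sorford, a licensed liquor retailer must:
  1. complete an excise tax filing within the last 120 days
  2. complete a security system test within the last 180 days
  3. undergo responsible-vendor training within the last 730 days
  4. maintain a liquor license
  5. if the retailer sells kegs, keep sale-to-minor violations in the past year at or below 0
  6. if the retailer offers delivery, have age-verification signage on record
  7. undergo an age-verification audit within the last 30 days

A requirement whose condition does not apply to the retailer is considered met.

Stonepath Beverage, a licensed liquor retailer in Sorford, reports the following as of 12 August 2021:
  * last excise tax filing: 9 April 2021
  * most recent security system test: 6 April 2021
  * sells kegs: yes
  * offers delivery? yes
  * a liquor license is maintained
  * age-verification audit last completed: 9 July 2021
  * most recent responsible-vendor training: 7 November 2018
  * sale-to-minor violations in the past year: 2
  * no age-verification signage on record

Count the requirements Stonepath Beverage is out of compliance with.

5

1. excise tax filing 125 days ago vs limit 120 → not met
2. security system test 128 days ago vs limit 180 → met
3. responsible-vendor training 1009 days ago vs limit 730 → not met
4. liquor license present → met
5. condition 'sells kegs' holds; sale-to-minor violations in the past year 2 > 0 → not met
6. condition 'offers delivery' holds; age-verification signage absent → not met
7. age-verification audit 34 days ago vs limit 30 → not met
Not met: 5 of 7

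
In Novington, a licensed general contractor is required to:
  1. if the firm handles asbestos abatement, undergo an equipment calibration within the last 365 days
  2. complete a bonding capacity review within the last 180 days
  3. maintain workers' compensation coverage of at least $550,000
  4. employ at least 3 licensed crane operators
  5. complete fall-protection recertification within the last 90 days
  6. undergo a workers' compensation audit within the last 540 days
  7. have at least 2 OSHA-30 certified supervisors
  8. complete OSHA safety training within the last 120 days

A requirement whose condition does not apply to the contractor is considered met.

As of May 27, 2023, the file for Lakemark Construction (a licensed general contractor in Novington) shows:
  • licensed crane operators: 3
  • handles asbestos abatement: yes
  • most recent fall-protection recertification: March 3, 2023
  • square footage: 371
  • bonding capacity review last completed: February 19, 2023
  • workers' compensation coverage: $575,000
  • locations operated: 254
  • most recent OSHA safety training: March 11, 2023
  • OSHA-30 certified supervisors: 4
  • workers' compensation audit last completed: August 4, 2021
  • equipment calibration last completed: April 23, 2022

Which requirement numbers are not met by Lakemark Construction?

1. condition 'handles asbestos abatement' holds; equipment calibration 399 days ago vs limit 365 → not met
2. bonding capacity review 97 days ago vs limit 180 → met
3. workers' compensation coverage $575,000 ≥ $550,000 → met
4. licensed crane operators 3 ≥ 3 → met
5. fall-protection recertification 85 days ago vs limit 90 → met
6. workers' compensation audit 661 days ago vs limit 540 → not met
7. OSHA-30 certified supervisors 4 ≥ 2 → met
8. OSHA safety training 77 days ago vs limit 120 → met
Not met: 1, 6

1, 6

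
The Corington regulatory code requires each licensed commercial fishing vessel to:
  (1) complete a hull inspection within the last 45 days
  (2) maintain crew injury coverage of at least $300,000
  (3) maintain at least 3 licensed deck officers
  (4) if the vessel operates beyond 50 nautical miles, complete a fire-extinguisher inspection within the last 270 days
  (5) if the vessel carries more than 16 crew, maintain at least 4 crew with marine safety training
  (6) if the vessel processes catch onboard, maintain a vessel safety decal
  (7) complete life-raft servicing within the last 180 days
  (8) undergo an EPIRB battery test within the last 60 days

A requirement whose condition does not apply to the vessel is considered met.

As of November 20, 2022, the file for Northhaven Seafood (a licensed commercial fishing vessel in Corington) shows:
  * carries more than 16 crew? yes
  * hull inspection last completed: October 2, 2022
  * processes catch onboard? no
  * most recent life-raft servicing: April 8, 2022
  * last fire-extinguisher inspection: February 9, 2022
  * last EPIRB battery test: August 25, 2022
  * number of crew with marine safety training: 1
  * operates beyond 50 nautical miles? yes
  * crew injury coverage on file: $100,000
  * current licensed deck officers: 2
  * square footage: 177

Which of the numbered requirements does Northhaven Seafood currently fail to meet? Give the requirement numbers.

1, 2, 3, 4, 5, 7, 8

1. hull inspection 49 days ago vs limit 45 → not met
2. crew injury coverage $100,000 < $300,000 → not met
3. licensed deck officers 2 < 3 → not met
4. condition 'operates beyond 50 nautical miles' holds; fire-extinguisher inspection 284 days ago vs limit 270 → not met
5. condition 'carries more than 16 crew' holds; crew with marine safety training 1 < 4 → not met
6. condition 'processes catch onboard' does not hold → requirement n/a → met
7. life-raft servicing 226 days ago vs limit 180 → not met
8. EPIRB battery test 87 days ago vs limit 60 → not met
Not met: 1, 2, 3, 4, 5, 7, 8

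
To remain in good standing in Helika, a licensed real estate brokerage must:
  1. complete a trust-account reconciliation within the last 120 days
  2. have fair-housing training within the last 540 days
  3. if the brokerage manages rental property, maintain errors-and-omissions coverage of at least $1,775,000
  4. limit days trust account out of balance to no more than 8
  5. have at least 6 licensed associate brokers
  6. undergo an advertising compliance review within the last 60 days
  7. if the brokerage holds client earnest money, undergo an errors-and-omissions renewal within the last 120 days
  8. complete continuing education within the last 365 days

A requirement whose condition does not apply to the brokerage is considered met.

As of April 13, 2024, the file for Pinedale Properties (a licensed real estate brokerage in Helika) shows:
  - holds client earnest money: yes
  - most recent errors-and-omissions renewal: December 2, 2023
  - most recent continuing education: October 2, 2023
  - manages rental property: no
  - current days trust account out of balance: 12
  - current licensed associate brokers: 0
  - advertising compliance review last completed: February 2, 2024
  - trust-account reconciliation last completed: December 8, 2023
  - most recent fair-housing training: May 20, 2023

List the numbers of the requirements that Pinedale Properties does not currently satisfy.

1, 4, 5, 6, 7

1. trust-account reconciliation 127 days ago vs limit 120 → not met
2. fair-housing training 329 days ago vs limit 540 → met
3. condition 'manages rental property' does not hold → requirement n/a → met
4. days trust account out of balance 12 > 8 → not met
5. licensed associate brokers 0 < 6 → not met
6. advertising compliance review 71 days ago vs limit 60 → not met
7. condition 'holds client earnest money' holds; errors-and-omissions renewal 133 days ago vs limit 120 → not met
8. continuing education 194 days ago vs limit 365 → met
Not met: 1, 4, 5, 6, 7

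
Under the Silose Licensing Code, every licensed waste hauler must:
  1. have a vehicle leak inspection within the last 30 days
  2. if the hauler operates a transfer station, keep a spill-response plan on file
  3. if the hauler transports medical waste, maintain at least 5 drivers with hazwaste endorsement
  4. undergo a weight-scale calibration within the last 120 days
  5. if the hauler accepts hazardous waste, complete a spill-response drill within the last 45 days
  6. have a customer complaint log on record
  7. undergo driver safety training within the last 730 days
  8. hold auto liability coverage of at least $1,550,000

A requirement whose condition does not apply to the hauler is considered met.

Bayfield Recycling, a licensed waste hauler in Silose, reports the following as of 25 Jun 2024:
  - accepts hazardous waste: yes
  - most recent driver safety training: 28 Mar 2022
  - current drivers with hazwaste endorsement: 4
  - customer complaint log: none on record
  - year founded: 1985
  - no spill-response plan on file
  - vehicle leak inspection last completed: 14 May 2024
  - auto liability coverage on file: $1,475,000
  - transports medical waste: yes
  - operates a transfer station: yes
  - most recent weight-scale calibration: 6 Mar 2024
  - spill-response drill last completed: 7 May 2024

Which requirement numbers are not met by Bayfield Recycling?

1, 2, 3, 5, 6, 7, 8

1. vehicle leak inspection 42 days ago vs limit 30 → not met
2. condition 'operates a transfer station' holds; spill-response plan absent → not met
3. condition 'transports medical waste' holds; drivers with hazwaste endorsement 4 < 5 → not met
4. weight-scale calibration 111 days ago vs limit 120 → met
5. condition 'accepts hazardous waste' holds; spill-response drill 49 days ago vs limit 45 → not met
6. customer complaint log absent → not met
7. driver safety training 820 days ago vs limit 730 → not met
8. auto liability coverage $1,475,000 < $1,550,000 → not met
Not met: 1, 2, 3, 5, 6, 7, 8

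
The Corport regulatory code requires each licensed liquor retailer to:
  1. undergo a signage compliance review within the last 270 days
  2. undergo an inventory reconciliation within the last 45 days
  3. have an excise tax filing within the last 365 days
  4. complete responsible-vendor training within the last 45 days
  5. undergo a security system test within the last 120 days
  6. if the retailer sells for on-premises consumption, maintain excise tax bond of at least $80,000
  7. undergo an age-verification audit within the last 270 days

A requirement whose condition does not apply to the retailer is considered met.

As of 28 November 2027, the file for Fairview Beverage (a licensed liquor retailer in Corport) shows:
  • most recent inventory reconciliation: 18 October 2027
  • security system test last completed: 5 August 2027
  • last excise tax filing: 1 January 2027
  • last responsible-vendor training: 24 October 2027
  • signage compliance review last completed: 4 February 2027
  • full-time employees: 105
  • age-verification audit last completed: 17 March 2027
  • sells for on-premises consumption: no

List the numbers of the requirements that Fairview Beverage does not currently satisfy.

1

1. signage compliance review 297 days ago vs limit 270 → not met
2. inventory reconciliation 41 days ago vs limit 45 → met
3. excise tax filing 331 days ago vs limit 365 → met
4. responsible-vendor training 35 days ago vs limit 45 → met
5. security system test 115 days ago vs limit 120 → met
6. condition 'sells for on-premises consumption' does not hold → requirement n/a → met
7. age-verification audit 256 days ago vs limit 270 → met
Not met: 1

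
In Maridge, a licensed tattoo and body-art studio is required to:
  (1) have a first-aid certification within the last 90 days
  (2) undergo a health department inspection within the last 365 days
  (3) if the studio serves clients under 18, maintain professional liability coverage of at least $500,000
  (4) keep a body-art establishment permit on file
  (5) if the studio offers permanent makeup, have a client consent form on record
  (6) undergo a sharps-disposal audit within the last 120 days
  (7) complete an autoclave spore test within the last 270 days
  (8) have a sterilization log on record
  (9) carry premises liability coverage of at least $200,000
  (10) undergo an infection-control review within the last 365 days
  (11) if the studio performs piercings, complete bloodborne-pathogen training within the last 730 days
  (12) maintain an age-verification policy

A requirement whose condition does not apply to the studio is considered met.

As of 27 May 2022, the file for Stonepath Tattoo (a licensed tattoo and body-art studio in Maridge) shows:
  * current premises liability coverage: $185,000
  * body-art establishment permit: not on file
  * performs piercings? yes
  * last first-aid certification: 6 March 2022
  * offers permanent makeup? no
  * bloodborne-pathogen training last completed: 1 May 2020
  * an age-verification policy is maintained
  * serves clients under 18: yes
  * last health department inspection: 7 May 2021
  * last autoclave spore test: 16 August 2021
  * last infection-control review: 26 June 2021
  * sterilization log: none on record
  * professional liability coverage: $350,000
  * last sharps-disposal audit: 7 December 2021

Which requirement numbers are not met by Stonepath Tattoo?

1. first-aid certification 82 days ago vs limit 90 → met
2. health department inspection 385 days ago vs limit 365 → not met
3. condition 'serves clients under 18' holds; professional liability coverage $350,000 < $500,000 → not met
4. body-art establishment permit absent → not met
5. condition 'offers permanent makeup' does not hold → requirement n/a → met
6. sharps-disposal audit 171 days ago vs limit 120 → not met
7. autoclave spore test 284 days ago vs limit 270 → not met
8. sterilization log absent → not met
9. premises liability coverage $185,000 < $200,000 → not met
10. infection-control review 335 days ago vs limit 365 → met
11. condition 'performs piercings' holds; bloodborne-pathogen training 756 days ago vs limit 730 → not met
12. age-verification policy present → met
Not met: 2, 3, 4, 6, 7, 8, 9, 11

2, 3, 4, 6, 7, 8, 9, 11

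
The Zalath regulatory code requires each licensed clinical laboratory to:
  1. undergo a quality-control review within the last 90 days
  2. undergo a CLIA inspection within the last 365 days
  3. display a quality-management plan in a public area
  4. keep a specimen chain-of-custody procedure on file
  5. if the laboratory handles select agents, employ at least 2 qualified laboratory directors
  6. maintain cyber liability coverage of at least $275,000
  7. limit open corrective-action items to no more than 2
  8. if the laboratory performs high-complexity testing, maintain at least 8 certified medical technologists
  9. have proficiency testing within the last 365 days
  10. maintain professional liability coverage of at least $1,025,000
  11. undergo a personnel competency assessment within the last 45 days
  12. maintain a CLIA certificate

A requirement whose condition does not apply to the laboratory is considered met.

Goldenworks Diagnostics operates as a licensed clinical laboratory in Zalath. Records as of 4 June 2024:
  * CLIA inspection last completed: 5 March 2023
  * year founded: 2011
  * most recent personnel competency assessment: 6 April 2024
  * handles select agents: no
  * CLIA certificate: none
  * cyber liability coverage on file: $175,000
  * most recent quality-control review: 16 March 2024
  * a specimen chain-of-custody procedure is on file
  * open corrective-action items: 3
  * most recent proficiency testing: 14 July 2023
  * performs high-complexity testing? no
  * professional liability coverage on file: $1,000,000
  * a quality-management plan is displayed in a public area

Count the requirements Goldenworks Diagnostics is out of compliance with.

1. quality-control review 80 days ago vs limit 90 → met
2. CLIA inspection 457 days ago vs limit 365 → not met
3. quality-management plan present → met
4. specimen chain-of-custody procedure present → met
5. condition 'handles select agents' does not hold → requirement n/a → met
6. cyber liability coverage $175,000 < $275,000 → not met
7. open corrective-action items 3 > 2 → not met
8. condition 'performs high-complexity testing' does not hold → requirement n/a → met
9. proficiency testing 326 days ago vs limit 365 → met
10. professional liability coverage $1,000,000 < $1,025,000 → not met
11. personnel competency assessment 59 days ago vs limit 45 → not met
12. CLIA certificate absent → not met
Not met: 6 of 12

6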